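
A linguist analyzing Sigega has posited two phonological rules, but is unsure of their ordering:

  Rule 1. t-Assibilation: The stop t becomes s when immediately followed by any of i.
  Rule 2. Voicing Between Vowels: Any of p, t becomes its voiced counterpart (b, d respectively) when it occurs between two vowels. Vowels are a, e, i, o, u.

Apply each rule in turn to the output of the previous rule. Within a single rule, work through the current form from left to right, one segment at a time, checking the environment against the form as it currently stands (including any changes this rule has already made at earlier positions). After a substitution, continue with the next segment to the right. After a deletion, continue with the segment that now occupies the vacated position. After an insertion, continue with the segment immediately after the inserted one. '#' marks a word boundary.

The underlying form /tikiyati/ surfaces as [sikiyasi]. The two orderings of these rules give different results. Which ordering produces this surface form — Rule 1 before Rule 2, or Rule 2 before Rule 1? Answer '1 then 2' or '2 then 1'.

1 then 2

Order 1 then 2:
  1 t-Assibilation: [tikiyati] → [sikiyasi]
  2 Voicing Between Vowels: no change — [sikiyasi]
  result: [sikiyasi]
Order 2 then 1:
  2 Voicing Between Vowels: [tikiyati] → [tikiyadi]
  1 t-Assibilation: [tikiyadi] → [sikiyadi]
  result: [sikiyadi]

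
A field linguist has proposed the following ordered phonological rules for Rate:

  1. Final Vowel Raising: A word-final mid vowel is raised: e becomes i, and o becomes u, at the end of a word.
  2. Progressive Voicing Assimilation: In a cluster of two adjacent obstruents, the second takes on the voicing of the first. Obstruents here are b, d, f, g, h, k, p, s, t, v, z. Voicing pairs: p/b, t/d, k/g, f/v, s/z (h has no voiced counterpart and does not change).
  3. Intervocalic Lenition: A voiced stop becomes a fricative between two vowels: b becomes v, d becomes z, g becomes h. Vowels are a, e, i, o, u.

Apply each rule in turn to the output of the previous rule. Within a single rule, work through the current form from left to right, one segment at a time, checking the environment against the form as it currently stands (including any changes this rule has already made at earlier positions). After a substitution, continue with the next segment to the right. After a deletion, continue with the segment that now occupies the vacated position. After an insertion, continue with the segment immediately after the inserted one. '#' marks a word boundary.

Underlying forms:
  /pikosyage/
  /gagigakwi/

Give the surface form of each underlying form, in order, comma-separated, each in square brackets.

[pikosyahi], [gahihakwi]

/pikosyage/:
  1 Final Vowel Raising: [pikosyage] → [pikosyagi]
  2 Progressive Voicing Assimilation: no change — [pikosyagi]
  3 Intervocalic Lenition: [pikosyagi] → [pikosyahi]
/gagigakwi/:
  1 Final Vowel Raising: no change — [gagigakwi]
  2 Progressive Voicing Assimilation: no change — [gagigakwi]
  3 Intervocalic Lenition: [gagigakwi] → [gahihakwi]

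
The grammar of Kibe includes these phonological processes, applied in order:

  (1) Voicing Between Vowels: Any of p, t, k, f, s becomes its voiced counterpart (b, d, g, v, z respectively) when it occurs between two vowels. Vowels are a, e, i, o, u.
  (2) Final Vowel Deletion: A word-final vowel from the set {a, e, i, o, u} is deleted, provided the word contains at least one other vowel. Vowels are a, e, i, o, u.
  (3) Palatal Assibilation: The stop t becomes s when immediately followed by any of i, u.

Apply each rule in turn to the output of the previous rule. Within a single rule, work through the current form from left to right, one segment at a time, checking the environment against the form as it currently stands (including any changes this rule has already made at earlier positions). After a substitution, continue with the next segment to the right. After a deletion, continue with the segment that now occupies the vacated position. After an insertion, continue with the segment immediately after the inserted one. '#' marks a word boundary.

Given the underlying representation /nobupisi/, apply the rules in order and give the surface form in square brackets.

[nobubiz]

(1) Voicing Between Vowels: [nobupisi] → [nobubizi]
(2) Final Vowel Deletion: [nobubizi] → [nobubiz]
(3) Palatal Assibilation: no change — [nobubiz]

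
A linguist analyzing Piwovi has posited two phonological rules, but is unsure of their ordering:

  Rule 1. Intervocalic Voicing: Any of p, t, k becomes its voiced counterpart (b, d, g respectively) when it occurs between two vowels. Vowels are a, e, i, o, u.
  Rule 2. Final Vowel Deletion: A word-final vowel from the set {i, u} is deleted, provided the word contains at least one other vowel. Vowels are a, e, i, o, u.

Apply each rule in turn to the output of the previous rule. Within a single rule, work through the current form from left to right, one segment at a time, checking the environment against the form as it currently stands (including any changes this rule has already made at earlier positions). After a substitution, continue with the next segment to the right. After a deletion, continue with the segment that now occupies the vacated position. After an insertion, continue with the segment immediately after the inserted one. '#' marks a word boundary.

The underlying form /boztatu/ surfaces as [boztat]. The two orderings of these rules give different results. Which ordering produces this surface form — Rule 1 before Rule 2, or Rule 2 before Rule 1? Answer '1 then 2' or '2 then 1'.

2 then 1

Order 1 then 2:
  1 Intervocalic Voicing: [boztatu] → [boztadu]
  2 Final Vowel Deletion: [boztadu] → [boztad]
  result: [boztad]
Order 2 then 1:
  2 Final Vowel Deletion: [boztatu] → [boztat]
  1 Intervocalic Voicing: no change — [boztat]
  result: [boztat]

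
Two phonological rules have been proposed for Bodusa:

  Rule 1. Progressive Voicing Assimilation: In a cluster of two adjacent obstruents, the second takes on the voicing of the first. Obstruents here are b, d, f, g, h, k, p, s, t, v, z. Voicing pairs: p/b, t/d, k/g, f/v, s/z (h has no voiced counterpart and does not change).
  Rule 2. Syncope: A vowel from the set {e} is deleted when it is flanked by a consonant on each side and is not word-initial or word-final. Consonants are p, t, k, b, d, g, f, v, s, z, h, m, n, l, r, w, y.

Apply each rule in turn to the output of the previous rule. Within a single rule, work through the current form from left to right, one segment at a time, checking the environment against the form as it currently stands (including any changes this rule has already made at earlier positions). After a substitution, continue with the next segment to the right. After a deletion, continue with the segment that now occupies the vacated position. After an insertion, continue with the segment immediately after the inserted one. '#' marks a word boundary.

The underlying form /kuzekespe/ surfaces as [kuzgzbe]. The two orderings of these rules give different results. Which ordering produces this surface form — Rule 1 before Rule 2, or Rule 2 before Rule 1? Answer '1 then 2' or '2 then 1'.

2 then 1

Order 1 then 2:
  1 Progressive Voicing Assimilation: no change — [kuzekespe]
  2 Syncope: [kuzekespe] → [kuzkspe]
  result: [kuzkspe]
Order 2 then 1:
  2 Syncope: [kuzekespe] → [kuzkspe]
  1 Progressive Voicing Assimilation: [kuzkspe] → [kuzgzbe]
  result: [kuzgzbe]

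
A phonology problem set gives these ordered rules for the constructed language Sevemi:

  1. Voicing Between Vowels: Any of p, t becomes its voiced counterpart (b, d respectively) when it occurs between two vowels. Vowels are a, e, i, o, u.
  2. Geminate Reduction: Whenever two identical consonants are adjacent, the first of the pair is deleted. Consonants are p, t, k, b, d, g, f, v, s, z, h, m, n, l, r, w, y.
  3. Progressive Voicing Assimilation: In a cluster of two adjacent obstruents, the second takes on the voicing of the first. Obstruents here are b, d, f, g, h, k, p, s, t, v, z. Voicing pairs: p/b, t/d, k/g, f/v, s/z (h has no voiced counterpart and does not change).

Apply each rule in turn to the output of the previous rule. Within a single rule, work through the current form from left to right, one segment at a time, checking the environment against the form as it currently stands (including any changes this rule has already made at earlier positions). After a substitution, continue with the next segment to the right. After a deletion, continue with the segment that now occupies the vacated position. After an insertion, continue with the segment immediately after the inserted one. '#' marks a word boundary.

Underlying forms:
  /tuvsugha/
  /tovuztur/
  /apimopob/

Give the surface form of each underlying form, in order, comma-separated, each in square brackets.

[tuvzugha], [tovuzdur], [abimobob]

/tuvsugha/:
  1 Voicing Between Vowels: no change — [tuvsugha]
  2 Geminate Reduction: no change — [tuvsugha]
  3 Progressive Voicing Assimilation: [tuvsugha] → [tuvzugha]
/tovuztur/:
  1 Voicing Between Vowels: no change — [tovuztur]
  2 Geminate Reduction: no change — [tovuztur]
  3 Progressive Voicing Assimilation: [tovuztur] → [tovuzdur]
/apimopob/:
  1 Voicing Between Vowels: [apimopob] → [abimobob]
  2 Geminate Reduction: no change — [abimobob]
  3 Progressive Voicing Assimilation: no change — [abimobob]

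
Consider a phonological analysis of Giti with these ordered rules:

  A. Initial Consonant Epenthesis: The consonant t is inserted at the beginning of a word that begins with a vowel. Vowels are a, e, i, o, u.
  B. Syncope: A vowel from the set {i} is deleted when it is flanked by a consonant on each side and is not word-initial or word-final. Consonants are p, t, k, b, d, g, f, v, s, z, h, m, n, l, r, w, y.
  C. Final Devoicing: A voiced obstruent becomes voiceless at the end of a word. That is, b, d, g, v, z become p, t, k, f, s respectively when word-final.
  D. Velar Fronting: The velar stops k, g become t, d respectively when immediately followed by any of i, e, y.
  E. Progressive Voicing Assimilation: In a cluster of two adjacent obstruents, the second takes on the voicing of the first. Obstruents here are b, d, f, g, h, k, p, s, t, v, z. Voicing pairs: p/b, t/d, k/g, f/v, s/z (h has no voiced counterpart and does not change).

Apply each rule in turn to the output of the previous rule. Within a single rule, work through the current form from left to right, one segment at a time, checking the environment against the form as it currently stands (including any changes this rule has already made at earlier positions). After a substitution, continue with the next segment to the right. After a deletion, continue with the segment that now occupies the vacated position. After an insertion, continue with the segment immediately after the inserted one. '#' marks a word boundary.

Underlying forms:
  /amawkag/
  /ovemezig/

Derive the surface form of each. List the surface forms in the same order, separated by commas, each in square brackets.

[tamawkak], [tovemezg]

/amawkag/:
  A Initial Consonant Epenthesis: [amawkag] → [tamawkag]
  B Syncope: no change — [tamawkag]
  C Final Devoicing: [tamawkag] → [tamawkak]
  D Velar Fronting: no change — [tamawkak]
  E Progressive Voicing Assimilation: no change — [tamawkak]
/ovemezig/:
  A Initial Consonant Epenthesis: [ovemezig] → [tovemezig]
  B Syncope: [tovemezig] → [tovemezg]
  C Final Devoicing: [tovemezg] → [tovemezk]
  D Velar Fronting: no change — [tovemezk]
  E Progressive Voicing Assimilation: [tovemezk] → [tovemezg]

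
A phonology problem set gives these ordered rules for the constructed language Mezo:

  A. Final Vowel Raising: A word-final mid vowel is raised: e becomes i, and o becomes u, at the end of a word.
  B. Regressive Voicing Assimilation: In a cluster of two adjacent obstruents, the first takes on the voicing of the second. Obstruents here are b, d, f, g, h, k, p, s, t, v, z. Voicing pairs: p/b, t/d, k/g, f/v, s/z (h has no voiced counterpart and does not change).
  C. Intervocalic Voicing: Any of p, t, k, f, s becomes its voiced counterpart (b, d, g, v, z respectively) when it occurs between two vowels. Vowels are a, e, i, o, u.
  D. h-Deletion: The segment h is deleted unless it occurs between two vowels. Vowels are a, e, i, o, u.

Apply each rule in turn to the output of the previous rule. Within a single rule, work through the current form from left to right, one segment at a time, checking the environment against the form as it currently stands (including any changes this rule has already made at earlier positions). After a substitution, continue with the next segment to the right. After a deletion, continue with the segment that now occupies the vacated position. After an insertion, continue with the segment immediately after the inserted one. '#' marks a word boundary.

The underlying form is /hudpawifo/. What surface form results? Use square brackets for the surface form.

A Final Vowel Raising: [hudpawifo] → [hudpawifu]
B Regressive Voicing Assimilation: [hudpawifu] → [hutpawifu]
C Intervocalic Voicing: [hutpawifu] → [hutpawivu]
D h-Deletion: [hutpawivu] → [utpawivu]

[utpawivu]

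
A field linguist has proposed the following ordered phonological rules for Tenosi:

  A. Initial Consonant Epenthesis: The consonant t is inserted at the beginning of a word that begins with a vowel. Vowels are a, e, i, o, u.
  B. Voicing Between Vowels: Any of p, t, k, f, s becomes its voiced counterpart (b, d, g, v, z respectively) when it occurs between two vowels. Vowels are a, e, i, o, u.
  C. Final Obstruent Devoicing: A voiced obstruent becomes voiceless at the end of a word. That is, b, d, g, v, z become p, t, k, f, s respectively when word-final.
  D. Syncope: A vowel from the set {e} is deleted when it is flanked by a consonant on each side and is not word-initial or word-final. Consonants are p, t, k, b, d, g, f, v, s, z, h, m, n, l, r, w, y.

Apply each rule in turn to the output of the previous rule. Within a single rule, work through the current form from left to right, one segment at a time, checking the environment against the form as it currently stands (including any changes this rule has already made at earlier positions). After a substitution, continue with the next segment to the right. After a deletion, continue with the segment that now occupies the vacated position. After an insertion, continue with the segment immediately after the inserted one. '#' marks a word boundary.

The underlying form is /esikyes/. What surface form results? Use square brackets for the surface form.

[tzikys]

A Initial Consonant Epenthesis: [esikyes] → [tesikyes]
B Voicing Between Vowels: [tesikyes] → [tezikyes]
C Final Obstruent Devoicing: no change — [tezikyes]
D Syncope: [tezikyes] → [tzikys]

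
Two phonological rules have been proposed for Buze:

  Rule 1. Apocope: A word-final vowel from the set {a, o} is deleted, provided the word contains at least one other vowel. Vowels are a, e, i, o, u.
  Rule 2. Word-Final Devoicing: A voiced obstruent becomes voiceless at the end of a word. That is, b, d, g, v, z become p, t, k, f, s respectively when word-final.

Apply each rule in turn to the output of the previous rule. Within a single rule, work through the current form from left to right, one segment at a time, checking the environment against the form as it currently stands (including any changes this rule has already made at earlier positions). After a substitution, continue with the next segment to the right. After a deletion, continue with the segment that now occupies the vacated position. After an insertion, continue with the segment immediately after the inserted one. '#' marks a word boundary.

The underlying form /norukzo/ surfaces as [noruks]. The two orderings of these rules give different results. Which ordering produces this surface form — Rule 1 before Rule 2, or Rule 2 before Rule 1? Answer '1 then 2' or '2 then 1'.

Order 1 then 2:
  1 Apocope: [norukzo] → [norukz]
  2 Word-Final Devoicing: [norukz] → [noruks]
  result: [noruks]
Order 2 then 1:
  2 Word-Final Devoicing: no change — [norukzo]
  1 Apocope: [norukzo] → [norukz]
  result: [norukz]

1 then 2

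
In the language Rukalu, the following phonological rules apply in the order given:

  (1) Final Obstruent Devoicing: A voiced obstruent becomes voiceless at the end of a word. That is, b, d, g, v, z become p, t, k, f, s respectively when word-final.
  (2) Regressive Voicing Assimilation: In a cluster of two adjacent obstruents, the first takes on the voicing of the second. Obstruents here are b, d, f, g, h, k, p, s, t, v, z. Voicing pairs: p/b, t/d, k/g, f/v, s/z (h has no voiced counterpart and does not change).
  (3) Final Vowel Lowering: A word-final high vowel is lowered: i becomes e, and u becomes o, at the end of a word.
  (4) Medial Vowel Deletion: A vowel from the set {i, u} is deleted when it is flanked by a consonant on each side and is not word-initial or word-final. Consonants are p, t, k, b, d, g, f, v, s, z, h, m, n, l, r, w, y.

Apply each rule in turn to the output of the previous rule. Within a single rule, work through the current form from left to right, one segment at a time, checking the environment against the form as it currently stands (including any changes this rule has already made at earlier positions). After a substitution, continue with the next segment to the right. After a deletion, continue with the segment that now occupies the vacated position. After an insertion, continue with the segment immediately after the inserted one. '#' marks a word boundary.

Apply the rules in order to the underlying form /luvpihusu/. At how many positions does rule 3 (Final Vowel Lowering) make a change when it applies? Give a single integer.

1

(1) Final Obstruent Devoicing: no change — [luvpihusu]
(2) Regressive Voicing Assimilation: [luvpihusu] → [lufpihusu]
(3) Final Vowel Lowering: [lufpihusu] → [lufpihuso]
(4) Medial Vowel Deletion: [lufpihuso] → [lfphso]
Rule 3 changed 1 position(s).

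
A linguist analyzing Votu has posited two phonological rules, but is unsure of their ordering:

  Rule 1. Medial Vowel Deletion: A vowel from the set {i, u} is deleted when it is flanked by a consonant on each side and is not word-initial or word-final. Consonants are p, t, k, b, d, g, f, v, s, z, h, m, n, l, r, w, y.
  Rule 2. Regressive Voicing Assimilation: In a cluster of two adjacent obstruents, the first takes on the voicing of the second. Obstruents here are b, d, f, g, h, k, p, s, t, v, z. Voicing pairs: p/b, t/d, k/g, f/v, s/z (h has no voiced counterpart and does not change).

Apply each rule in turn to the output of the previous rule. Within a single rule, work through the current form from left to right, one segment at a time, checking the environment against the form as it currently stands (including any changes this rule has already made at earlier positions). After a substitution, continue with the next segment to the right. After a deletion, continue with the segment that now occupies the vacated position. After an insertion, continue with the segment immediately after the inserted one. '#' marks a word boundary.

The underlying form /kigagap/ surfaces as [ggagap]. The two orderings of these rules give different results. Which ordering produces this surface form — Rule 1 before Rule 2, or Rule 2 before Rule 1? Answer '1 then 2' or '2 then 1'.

Order 1 then 2:
  1 Medial Vowel Deletion: [kigagap] → [kgagap]
  2 Regressive Voicing Assimilation: [kgagap] → [ggagap]
  result: [ggagap]
Order 2 then 1:
  2 Regressive Voicing Assimilation: no change — [kigagap]
  1 Medial Vowel Deletion: [kigagap] → [kgagap]
  result: [kgagap]

1 then 2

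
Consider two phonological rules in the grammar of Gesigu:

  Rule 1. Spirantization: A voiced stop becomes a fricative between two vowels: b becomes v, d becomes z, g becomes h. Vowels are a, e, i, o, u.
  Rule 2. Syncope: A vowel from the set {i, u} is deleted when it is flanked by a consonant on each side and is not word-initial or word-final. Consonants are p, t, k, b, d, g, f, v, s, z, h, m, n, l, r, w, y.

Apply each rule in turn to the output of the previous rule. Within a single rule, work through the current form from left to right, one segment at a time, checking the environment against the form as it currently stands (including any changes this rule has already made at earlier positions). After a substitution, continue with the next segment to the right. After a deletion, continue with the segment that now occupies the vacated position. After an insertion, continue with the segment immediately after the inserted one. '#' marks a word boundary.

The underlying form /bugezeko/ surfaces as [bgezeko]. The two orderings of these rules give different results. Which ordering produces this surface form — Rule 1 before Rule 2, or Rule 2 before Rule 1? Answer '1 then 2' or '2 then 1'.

2 then 1

Order 1 then 2:
  1 Spirantization: [bugezeko] → [buhezeko]
  2 Syncope: [buhezeko] → [bhezeko]
  result: [bhezeko]
Order 2 then 1:
  2 Syncope: [bugezeko] → [bgezeko]
  1 Spirantization: no change — [bgezeko]
  result: [bgezeko]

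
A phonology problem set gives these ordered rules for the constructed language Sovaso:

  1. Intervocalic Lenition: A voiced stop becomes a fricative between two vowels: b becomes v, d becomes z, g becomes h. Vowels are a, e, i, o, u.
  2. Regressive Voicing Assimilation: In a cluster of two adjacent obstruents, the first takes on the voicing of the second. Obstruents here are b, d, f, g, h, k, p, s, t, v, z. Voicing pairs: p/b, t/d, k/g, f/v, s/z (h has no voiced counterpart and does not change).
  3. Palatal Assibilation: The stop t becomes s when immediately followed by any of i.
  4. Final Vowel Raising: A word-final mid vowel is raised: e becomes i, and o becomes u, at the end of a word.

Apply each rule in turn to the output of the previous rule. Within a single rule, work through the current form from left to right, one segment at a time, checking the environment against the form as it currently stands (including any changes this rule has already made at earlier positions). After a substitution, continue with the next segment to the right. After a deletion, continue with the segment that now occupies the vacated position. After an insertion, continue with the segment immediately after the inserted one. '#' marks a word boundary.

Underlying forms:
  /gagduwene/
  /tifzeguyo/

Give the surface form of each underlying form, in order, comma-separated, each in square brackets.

[gagduweni], [sivzehuyu]

/gagduwene/:
  1 Intervocalic Lenition: no change — [gagduwene]
  2 Regressive Voicing Assimilation: no change — [gagduwene]
  3 Palatal Assibilation: no change — [gagduwene]
  4 Final Vowel Raising: [gagduwene] → [gagduweni]
/tifzeguyo/:
  1 Intervocalic Lenition: [tifzeguyo] → [tifzehuyo]
  2 Regressive Voicing Assimilation: [tifzehuyo] → [tivzehuyo]
  3 Palatal Assibilation: [tivzehuyo] → [sivzehuyo]
  4 Final Vowel Raising: [sivzehuyo] → [sivzehuyu]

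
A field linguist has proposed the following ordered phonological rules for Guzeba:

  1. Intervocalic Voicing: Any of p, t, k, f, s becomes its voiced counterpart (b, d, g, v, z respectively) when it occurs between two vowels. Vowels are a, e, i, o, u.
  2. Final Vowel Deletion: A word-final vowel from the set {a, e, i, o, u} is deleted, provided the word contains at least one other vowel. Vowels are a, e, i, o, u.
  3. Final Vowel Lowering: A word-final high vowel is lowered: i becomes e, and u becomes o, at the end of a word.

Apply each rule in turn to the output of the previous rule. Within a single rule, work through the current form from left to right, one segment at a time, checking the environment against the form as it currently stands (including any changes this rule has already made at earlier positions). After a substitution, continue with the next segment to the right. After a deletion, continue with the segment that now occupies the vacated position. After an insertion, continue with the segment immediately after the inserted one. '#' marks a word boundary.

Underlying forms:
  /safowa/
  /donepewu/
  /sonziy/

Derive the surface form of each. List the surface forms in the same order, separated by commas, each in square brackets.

/safowa/:
  1 Intervocalic Voicing: [safowa] → [savowa]
  2 Final Vowel Deletion: [savowa] → [savow]
  3 Final Vowel Lowering: no change — [savow]
/donepewu/:
  1 Intervocalic Voicing: [donepewu] → [donebewu]
  2 Final Vowel Deletion: [donebewu] → [donebew]
  3 Final Vowel Lowering: no change — [donebew]
/sonziy/:
  1 Intervocalic Voicing: no change — [sonziy]
  2 Final Vowel Deletion: no change — [sonziy]
  3 Final Vowel Lowering: no change — [sonziy]

[savow], [donebew], [sonziy]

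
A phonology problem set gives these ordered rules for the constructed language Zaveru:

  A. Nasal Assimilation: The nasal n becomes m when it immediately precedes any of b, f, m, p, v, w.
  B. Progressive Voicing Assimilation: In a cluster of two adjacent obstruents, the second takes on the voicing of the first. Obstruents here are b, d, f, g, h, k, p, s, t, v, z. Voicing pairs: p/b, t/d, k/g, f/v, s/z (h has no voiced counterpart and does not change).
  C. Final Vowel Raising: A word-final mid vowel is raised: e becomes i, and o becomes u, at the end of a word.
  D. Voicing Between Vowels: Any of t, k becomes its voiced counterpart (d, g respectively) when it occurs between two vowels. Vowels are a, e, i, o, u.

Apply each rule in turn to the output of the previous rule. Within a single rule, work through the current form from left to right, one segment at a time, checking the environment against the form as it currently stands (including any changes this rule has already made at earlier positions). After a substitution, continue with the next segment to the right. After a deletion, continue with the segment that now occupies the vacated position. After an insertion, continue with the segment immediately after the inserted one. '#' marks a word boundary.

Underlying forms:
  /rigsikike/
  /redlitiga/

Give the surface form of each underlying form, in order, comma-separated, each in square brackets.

/rigsikike/:
  A Nasal Assimilation: no change — [rigsikike]
  B Progressive Voicing Assimilation: [rigsikike] → [rigzikike]
  C Final Vowel Raising: [rigzikike] → [rigzikiki]
  D Voicing Between Vowels: [rigzikiki] → [rigzigigi]
/redlitiga/:
  A Nasal Assimilation: no change — [redlitiga]
  B Progressive Voicing Assimilation: no change — [redlitiga]
  C Final Vowel Raising: no change — [redlitiga]
  D Voicing Between Vowels: [redlitiga] → [redlidiga]

[rigzigigi], [redlidiga]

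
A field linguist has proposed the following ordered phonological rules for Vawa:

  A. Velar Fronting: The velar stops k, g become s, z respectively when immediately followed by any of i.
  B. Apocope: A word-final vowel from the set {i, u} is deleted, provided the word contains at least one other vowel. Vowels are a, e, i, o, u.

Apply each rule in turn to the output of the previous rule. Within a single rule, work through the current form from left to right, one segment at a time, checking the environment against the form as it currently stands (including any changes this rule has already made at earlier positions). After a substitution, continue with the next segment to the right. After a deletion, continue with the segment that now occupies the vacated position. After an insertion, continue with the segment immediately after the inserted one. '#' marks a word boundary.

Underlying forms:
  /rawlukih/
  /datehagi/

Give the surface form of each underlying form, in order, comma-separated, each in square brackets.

/rawlukih/:
  A Velar Fronting: [rawlukih] → [rawlusih]
  B Apocope: no change — [rawlusih]
/datehagi/:
  A Velar Fronting: [datehagi] → [datehazi]
  B Apocope: [datehazi] → [datehaz]

[rawlusih], [datehaz]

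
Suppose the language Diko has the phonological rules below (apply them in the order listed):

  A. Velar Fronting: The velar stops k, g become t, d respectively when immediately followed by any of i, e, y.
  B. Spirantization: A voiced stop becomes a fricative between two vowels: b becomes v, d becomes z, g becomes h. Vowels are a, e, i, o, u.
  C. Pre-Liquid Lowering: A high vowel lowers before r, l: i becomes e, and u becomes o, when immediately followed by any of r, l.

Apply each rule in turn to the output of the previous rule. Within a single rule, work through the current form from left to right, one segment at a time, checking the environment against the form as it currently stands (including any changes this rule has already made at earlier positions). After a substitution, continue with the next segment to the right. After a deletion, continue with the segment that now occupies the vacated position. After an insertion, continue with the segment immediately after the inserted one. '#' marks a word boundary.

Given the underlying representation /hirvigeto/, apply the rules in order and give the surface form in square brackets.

[hervizeto]

A Velar Fronting: [hirvigeto] → [hirvideto]
B Spirantization: [hirvideto] → [hirvizeto]
C Pre-Liquid Lowering: [hirvizeto] → [hervizeto]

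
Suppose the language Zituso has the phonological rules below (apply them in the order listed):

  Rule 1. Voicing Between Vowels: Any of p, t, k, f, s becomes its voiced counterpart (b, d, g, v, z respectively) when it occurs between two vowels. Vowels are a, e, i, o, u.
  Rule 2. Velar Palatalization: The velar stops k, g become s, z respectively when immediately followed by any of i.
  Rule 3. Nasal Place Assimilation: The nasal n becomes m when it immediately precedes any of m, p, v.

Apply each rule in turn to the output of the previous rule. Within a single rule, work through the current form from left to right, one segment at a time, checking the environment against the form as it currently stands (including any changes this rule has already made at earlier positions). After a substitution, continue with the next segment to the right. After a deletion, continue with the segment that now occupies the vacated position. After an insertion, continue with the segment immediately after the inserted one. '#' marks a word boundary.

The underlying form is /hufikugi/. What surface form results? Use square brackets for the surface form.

[huviguzi]

Rule 1 Voicing Between Vowels: [hufikugi] → [huvigugi]
Rule 2 Velar Palatalization: [huvigugi] → [huviguzi]
Rule 3 Nasal Place Assimilation: no change — [huviguzi]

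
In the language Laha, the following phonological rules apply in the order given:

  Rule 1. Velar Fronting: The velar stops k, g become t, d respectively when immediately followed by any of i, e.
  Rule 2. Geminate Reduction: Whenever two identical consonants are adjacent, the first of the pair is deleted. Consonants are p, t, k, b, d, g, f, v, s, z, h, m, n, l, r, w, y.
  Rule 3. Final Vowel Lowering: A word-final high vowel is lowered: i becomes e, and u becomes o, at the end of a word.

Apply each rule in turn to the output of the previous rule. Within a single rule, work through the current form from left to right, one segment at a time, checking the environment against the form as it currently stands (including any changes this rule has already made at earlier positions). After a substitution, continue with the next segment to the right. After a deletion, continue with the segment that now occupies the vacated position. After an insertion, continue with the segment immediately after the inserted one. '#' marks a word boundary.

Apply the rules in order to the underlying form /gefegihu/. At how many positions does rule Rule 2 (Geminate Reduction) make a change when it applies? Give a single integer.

0

Rule 1 Velar Fronting: [gefegihu] → [defedihu]
Rule 2 Geminate Reduction: no change — [defedihu]
Rule 3 Final Vowel Lowering: [defedihu] → [defediho]
Rule Rule 2 changed 0 position(s).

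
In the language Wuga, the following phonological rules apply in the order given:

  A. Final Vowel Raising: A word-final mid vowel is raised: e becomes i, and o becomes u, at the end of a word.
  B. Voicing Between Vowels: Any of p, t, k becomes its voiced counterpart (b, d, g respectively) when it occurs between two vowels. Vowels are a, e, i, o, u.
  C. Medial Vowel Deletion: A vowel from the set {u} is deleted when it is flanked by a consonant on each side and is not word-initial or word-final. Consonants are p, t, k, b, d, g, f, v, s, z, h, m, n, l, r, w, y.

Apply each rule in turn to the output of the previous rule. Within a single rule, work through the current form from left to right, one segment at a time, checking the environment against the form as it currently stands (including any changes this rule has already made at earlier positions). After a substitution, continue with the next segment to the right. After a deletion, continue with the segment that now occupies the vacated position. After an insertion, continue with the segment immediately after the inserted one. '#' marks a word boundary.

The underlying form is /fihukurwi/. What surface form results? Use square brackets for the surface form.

A Final Vowel Raising: no change — [fihukurwi]
B Voicing Between Vowels: [fihukurwi] → [fihugurwi]
C Medial Vowel Deletion: [fihugurwi] → [fihgrwi]

[fihgrwi]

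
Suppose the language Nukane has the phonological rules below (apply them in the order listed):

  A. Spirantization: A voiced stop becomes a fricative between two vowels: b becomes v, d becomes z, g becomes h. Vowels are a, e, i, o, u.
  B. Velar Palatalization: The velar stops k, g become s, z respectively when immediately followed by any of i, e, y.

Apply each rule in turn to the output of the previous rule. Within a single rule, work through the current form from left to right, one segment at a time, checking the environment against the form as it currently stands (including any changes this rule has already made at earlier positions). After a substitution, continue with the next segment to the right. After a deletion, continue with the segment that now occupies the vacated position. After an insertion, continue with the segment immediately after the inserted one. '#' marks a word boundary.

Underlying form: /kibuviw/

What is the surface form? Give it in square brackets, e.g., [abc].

A Spirantization: [kibuviw] → [kivuviw]
B Velar Palatalization: [kivuviw] → [sivuviw]

[sivuviw]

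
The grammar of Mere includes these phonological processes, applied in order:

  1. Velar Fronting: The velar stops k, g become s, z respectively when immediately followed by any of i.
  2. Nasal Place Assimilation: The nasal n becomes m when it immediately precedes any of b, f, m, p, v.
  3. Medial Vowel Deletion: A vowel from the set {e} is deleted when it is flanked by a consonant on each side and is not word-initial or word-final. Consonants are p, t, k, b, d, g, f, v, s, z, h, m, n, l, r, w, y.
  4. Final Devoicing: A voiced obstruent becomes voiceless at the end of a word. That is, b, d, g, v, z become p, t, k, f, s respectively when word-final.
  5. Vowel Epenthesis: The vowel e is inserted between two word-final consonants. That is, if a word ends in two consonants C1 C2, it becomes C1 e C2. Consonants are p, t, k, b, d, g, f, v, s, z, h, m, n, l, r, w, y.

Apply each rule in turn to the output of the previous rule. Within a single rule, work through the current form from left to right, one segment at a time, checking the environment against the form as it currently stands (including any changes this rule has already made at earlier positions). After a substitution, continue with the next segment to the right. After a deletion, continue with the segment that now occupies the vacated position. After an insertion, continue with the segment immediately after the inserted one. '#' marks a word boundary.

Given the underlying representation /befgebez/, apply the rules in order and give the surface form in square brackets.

[bfgbes]

1 Velar Fronting: no change — [befgebez]
2 Nasal Place Assimilation: no change — [befgebez]
3 Medial Vowel Deletion: [befgebez] → [bfgbz]
4 Final Devoicing: [bfgbz] → [bfgbs]
5 Vowel Epenthesis: [bfgbs] → [bfgbes]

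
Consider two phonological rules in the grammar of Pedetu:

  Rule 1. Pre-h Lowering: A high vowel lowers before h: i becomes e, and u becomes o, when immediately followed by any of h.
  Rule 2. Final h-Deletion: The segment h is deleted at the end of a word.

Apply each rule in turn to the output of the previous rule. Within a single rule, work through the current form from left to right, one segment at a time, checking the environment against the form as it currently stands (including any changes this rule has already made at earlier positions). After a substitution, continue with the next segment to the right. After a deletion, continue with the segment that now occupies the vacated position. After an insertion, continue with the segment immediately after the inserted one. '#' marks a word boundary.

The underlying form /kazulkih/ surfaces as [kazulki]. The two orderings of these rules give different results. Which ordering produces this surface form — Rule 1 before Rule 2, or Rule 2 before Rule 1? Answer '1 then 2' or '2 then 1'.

2 then 1

Order 1 then 2:
  1 Pre-h Lowering: [kazulkih] → [kazulkeh]
  2 Final h-Deletion: [kazulkeh] → [kazulke]
  result: [kazulke]
Order 2 then 1:
  2 Final h-Deletion: [kazulkih] → [kazulki]
  1 Pre-h Lowering: no change — [kazulki]
  result: [kazulki]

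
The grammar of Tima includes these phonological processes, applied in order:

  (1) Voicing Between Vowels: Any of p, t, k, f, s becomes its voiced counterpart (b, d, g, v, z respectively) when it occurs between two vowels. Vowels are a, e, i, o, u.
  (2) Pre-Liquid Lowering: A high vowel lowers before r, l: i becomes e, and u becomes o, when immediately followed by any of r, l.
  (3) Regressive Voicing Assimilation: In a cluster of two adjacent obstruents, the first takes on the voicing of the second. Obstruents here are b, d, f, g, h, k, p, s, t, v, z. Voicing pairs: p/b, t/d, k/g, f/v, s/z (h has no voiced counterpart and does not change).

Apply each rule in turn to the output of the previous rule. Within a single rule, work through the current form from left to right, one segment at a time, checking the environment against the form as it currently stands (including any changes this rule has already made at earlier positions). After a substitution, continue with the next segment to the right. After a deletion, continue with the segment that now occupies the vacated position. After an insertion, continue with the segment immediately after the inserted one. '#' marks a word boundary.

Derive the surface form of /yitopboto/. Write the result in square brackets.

(1) Voicing Between Vowels: [yitopboto] → [yidopbodo]
(2) Pre-Liquid Lowering: no change — [yidopbodo]
(3) Regressive Voicing Assimilation: [yidopbodo] → [yidobbodo]

[yidobbodo]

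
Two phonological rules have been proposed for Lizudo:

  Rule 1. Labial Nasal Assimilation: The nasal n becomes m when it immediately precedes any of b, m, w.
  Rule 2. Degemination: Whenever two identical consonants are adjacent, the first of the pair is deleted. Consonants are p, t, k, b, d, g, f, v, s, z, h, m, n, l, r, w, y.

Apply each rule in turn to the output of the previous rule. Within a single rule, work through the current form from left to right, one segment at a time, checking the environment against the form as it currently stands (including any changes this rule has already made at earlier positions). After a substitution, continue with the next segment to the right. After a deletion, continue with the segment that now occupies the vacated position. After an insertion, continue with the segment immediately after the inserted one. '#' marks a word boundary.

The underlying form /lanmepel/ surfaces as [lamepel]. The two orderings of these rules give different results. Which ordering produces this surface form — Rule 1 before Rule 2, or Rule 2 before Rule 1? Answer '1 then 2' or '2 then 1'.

Order 1 then 2:
  1 Labial Nasal Assimilation: [lanmepel] → [lammepel]
  2 Degemination: [lammepel] → [lamepel]
  result: [lamepel]
Order 2 then 1:
  2 Degemination: no change — [lanmepel]
  1 Labial Nasal Assimilation: [lanmepel] → [lammepel]
  result: [lammepel]

1 then 2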